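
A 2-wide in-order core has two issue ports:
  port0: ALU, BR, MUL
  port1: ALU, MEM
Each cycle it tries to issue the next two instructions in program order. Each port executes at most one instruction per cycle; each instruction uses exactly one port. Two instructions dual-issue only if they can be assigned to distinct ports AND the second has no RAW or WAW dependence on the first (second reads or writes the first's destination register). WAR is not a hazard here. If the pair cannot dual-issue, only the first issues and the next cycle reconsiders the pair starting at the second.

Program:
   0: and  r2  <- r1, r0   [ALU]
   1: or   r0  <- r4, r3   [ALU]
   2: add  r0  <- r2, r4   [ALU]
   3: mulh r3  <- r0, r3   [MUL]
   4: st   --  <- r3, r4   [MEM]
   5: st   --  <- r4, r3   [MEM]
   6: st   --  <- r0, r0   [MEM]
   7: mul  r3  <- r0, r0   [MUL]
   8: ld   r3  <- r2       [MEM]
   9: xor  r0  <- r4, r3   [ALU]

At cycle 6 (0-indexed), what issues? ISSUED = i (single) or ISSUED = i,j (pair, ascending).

  cy0 -> i0,i1 (and or) 2-wide
  cy1 -> i2 (add) RAW r0
  cy2 -> i3 (mulh) RAW r3
  cy3 -> i4 (st) no-port MEM/MEM
  cy4 -> i5 (st) no-port MEM/MEM
  cy5 -> i6,i7 (st mul) 2-wide
  cy6 -> i8 (ld) RAW r3
  cy7 -> i9 (xor) tail

ISSUED = 8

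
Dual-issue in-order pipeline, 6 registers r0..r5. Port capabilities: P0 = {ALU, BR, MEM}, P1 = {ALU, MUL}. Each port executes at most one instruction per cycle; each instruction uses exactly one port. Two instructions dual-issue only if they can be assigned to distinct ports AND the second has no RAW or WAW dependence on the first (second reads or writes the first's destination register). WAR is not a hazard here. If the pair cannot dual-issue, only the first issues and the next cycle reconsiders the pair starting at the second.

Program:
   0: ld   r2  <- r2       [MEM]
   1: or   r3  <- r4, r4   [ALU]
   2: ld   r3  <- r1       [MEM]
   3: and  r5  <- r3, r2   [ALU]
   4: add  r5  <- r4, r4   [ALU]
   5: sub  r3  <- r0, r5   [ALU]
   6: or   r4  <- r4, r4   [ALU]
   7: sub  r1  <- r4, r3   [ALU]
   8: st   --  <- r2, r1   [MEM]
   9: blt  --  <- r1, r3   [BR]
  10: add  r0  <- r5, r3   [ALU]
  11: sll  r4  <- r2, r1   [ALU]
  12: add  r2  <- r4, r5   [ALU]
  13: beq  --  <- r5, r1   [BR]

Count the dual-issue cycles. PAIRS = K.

PAIRS = 4

0. ld;or @i0/i1  | dual
1. ld @i2  | RAW r3
2. and @i3  | WAW r5
3. add @i4  | RAW r5
4. sub;or @i5/i6  | dual
5. sub @i7  | RAW r1
6. st @i8  | no-port MEM/BR
7. blt;add @i9/i10  | dual
8. sll @i11  | RAW r4
9. add;beq @i12/i13  | dual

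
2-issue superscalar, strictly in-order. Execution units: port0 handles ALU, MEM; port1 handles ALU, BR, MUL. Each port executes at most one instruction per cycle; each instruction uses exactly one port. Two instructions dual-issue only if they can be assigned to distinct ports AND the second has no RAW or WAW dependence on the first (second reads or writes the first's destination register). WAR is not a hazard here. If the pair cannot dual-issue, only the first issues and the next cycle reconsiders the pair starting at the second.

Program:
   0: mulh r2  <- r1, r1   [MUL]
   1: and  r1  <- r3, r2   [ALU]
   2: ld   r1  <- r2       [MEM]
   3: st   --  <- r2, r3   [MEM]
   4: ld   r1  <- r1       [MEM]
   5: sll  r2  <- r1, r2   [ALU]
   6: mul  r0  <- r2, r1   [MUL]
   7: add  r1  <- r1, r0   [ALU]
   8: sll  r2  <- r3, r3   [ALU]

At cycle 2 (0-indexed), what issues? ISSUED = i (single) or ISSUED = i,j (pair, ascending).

t=0 i0:mulh.MUL ; RAW r2
t=1 i1:and.ALU ; WAW r1
t=2 i2:ld.MEM ; no-port MEM/MEM
t=3 i3:st.MEM ; no-port MEM/MEM
t=4 i4:ld.MEM ; RAW r1
t=5 i5:sll.ALU ; RAW r2
t=6 i6:mul.MUL ; RAW r0
t=7 i7/i8:add.ALU;sll.ALU ; 2-wide

ISSUED = 2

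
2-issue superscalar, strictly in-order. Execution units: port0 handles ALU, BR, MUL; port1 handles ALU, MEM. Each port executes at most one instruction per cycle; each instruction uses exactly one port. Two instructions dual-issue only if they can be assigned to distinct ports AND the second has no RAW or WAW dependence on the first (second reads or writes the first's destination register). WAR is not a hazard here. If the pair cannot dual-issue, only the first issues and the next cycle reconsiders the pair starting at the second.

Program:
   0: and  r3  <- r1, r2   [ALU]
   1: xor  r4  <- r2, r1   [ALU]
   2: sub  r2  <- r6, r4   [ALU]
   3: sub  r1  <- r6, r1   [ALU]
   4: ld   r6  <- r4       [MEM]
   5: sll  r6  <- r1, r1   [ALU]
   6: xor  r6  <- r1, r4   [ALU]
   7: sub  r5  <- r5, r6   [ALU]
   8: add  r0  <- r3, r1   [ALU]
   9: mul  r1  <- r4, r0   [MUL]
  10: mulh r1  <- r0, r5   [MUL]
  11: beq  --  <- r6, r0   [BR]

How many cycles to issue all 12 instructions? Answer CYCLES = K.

CYCLES = 9

c0: i0&i1 and.ALU xor.ALU  dual
c1: i2&i3 sub.ALU sub.ALU  dual
c2: i4 ld.MEM  WAW r6
c3: i5 sll.ALU  WAW r6
c4: i6 xor.ALU  RAW r6
c5: i7&i8 sub.ALU add.ALU  dual
c6: i9 mul.MUL  no-port MUL/MUL
c7: i10 mulh.MUL  no-port MUL/BR
c8: i11 beq.BR  tail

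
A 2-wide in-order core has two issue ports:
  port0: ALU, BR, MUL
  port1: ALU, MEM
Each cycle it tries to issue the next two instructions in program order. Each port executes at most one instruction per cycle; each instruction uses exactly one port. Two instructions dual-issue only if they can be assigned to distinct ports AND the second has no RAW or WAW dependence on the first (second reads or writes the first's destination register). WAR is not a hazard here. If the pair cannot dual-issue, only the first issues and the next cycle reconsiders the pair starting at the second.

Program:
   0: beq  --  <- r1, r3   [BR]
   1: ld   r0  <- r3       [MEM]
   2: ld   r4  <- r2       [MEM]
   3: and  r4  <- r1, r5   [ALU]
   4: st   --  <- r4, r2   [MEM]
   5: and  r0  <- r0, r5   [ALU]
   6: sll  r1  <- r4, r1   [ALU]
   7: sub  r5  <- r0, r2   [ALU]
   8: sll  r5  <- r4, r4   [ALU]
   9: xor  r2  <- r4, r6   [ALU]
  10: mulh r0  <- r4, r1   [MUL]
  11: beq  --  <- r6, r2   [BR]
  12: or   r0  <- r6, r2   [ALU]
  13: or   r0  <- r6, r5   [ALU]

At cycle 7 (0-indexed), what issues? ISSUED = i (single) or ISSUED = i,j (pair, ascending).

ISSUED = 11,12

0. beq.BR+ld.MEM @i0+i1  | pair
1. ld.MEM @i2  | WAW r4
2. and.ALU @i3  | RAW r4
3. st.MEM+and.ALU @i4+i5  | pair
4. sll.ALU+sub.ALU @i6+i7  | pair
5. sll.ALU+xor.ALU @i8+i9  | pair
6. mulh.MUL @i10  | no-port MUL/BR
7. beq.BR+or.ALU @i11+i12  | pair
8. or.ALU @i13  | tail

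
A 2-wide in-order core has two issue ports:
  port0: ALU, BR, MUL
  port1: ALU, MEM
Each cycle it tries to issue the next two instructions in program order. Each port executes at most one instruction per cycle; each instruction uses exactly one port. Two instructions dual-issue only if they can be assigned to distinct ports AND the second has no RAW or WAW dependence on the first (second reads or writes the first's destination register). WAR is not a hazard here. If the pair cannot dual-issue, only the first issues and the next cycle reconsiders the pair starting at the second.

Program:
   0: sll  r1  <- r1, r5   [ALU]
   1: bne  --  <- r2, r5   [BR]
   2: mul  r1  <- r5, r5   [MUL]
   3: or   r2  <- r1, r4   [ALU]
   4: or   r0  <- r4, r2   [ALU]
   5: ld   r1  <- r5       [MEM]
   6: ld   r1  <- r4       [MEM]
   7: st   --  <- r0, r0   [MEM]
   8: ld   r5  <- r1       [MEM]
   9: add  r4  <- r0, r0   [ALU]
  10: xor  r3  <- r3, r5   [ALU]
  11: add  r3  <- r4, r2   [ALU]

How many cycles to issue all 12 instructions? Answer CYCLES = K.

[0] i0/i1  sll.ALU/bne.BR  -- 2-wide
[1] i2  mul.MUL  -- RAW r1
[2] i3  or.ALU  -- RAW r2
[3] i4/i5  or.ALU/ld.MEM  -- 2-wide
[4] i6  ld.MEM  -- no-port MEM/MEM
[5] i7  st.MEM  -- no-port MEM/MEM
[6] i8/i9  ld.MEM/add.ALU  -- 2-wide
[7] i10  xor.ALU  -- WAW r3
[8] i11  add.ALU  -- tail

CYCLES = 9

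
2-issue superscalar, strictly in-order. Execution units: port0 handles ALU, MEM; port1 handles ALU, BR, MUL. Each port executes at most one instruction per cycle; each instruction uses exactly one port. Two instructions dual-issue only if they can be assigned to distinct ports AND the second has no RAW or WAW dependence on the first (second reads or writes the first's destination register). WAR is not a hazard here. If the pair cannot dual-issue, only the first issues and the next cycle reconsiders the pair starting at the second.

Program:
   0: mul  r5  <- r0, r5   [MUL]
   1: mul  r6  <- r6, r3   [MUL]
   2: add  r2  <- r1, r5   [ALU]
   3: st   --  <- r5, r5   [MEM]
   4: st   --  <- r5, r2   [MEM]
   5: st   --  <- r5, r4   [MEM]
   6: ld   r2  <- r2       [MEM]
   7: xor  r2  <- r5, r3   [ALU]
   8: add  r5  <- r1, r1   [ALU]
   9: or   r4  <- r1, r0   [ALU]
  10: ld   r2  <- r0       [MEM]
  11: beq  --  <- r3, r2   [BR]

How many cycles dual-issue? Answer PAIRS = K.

  cy0 -> i0 (mul.MUL) no-port MUL/MUL
  cy1 -> i1,i2 (mul.MUL add.ALU) pair
  cy2 -> i3 (st.MEM) no-port MEM/MEM
  cy3 -> i4 (st.MEM) no-port MEM/MEM
  cy4 -> i5 (st.MEM) no-port MEM/MEM
  cy5 -> i6 (ld.MEM) WAW r2
  cy6 -> i7,i8 (xor.ALU add.ALU) pair
  cy7 -> i9,i10 (or.ALU ld.MEM) pair
  cy8 -> i11 (beq.BR) tail

PAIRS = 3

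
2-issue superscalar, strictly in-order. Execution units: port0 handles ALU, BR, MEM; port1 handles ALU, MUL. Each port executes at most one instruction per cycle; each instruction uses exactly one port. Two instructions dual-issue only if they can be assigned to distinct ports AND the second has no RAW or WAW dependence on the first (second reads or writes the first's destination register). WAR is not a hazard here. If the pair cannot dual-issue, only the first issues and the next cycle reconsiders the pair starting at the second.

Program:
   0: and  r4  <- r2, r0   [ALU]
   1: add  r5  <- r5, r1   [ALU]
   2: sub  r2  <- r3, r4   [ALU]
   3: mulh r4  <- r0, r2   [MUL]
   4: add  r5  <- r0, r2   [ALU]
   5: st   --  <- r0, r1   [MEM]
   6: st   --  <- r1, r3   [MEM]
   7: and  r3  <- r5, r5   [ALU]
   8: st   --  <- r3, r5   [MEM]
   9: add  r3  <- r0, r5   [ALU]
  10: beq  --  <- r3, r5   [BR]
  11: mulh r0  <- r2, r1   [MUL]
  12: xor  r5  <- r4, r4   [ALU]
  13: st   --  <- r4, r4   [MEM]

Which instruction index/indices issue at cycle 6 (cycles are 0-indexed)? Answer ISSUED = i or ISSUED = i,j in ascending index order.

t=0 i0,i1:and;add ; pair
t=1 i2:sub ; RAW r2
t=2 i3,i4:mulh;add ; pair
t=3 i5:st ; no-port MEM/MEM
t=4 i6,i7:st;and ; pair
t=5 i8,i9:st;add ; pair
t=6 i10,i11:beq;mulh ; pair
t=7 i12,i13:xor;st ; pair

ISSUED = 10,11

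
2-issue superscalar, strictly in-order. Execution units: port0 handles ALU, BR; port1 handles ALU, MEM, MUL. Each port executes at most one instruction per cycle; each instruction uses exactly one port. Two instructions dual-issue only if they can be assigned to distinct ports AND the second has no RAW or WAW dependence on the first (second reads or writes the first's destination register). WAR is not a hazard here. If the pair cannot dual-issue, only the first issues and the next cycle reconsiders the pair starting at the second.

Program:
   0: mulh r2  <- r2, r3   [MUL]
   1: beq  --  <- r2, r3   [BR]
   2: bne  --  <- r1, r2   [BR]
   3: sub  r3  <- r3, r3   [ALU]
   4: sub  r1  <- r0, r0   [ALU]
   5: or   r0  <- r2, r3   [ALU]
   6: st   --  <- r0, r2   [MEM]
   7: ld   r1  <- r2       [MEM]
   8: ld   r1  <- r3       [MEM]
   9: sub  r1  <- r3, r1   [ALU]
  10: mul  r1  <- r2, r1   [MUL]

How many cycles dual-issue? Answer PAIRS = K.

PAIRS = 2

  cy0 -> i0 (mulh.MUL) RAW r2
  cy1 -> i1 (beq.BR) no-port BR/BR
  cy2 -> i2&i3 (bne.BR+sub.ALU) 2-wide
  cy3 -> i4&i5 (sub.ALU+or.ALU) 2-wide
  cy4 -> i6 (st.MEM) no-port MEM/MEM
  cy5 -> i7 (ld.MEM) no-port MEM/MEM
  cy6 -> i8 (ld.MEM) RAW+WAW r1
  cy7 -> i9 (sub.ALU) RAW+WAW r1
  cy8 -> i10 (mul.MUL) tail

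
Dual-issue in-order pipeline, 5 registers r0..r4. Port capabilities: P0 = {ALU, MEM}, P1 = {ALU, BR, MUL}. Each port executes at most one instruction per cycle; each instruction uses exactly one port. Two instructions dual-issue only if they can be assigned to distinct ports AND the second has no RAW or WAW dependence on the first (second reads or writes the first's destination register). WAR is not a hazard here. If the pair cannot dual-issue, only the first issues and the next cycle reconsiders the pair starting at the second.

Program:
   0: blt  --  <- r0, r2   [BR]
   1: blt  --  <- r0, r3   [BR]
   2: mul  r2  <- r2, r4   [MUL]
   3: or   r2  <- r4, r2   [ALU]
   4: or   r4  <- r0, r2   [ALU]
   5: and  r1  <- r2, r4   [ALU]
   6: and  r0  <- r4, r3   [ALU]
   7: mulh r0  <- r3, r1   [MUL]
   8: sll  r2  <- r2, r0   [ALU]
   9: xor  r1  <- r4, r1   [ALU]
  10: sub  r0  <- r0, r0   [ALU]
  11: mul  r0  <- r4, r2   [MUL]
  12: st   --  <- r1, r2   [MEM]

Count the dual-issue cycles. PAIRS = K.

PAIRS = 3

0. blt @i0  | no-port BR/BR
1. blt @i1  | no-port BR/MUL
2. mul @i2  | RAW+WAW r2
3. or @i3  | RAW r2
4. or @i4  | RAW r4
5. and/and @i5/i6  | pair
6. mulh @i7  | RAW r0
7. sll/xor @i8/i9  | pair
8. sub @i10  | WAW r0
9. mul/st @i11/i12  | pair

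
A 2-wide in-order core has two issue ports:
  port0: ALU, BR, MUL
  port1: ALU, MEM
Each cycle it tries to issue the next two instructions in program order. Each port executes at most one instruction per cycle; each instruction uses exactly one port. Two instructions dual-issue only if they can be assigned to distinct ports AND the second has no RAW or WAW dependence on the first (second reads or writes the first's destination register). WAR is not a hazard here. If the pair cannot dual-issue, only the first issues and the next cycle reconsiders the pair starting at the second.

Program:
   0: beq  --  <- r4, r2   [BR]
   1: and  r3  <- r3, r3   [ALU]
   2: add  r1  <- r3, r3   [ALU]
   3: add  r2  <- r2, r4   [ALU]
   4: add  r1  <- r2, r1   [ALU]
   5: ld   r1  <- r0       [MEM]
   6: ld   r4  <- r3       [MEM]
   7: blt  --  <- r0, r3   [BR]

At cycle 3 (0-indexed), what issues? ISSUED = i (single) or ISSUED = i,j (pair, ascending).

[0] i0,i1  beq.BR and.ALU  -- pair
[1] i2,i3  add.ALU add.ALU  -- pair
[2] i4  add.ALU  -- WAW r1
[3] i5  ld.MEM  -- no-port MEM/MEM
[4] i6,i7  ld.MEM blt.BR  -- pair

ISSUED = 5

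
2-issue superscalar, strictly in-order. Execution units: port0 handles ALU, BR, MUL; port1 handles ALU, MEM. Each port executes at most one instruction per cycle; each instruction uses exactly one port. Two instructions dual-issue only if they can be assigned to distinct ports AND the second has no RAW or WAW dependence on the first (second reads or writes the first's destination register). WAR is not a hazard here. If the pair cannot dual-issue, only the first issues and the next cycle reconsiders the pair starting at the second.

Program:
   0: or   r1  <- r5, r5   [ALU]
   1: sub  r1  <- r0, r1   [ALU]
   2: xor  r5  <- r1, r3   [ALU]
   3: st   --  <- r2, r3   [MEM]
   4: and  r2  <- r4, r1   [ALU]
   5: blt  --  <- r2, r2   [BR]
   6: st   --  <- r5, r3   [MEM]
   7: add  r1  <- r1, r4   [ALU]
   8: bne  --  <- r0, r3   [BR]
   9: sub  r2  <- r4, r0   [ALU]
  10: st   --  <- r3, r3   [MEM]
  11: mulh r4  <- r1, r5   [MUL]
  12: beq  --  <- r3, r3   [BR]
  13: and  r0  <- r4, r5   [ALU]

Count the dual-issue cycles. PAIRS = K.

PAIRS = 5

[0] i0  or  -- RAW+WAW r1
[1] i1  sub  -- RAW r1
[2] i2&i3  xor+st  -- pair
[3] i4  and  -- RAW r2
[4] i5&i6  blt+st  -- pair
[5] i7&i8  add+bne  -- pair
[6] i9&i10  sub+st  -- pair
[7] i11  mulh  -- no-port MUL/BR
[8] i12&i13  beq+and  -- pair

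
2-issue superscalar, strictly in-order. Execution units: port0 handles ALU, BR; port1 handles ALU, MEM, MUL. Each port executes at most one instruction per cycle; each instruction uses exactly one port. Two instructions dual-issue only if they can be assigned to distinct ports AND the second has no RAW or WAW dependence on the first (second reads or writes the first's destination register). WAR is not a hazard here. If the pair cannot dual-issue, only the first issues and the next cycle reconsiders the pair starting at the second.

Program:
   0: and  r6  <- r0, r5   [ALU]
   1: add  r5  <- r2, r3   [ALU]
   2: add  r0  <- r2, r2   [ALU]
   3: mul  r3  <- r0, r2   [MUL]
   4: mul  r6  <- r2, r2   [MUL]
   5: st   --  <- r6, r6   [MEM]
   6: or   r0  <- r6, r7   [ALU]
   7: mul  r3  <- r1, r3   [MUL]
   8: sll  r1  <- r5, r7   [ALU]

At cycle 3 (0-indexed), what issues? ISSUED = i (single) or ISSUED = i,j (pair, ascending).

c0: i0,i1 and.ALU+add.ALU  2-wide
c1: i2 add.ALU  RAW r0
c2: i3 mul.MUL  no-port MUL/MUL
c3: i4 mul.MUL  no-port MUL/MEM
c4: i5,i6 st.MEM+or.ALU  2-wide
c5: i7,i8 mul.MUL+sll.ALU  2-wide

ISSUED = 4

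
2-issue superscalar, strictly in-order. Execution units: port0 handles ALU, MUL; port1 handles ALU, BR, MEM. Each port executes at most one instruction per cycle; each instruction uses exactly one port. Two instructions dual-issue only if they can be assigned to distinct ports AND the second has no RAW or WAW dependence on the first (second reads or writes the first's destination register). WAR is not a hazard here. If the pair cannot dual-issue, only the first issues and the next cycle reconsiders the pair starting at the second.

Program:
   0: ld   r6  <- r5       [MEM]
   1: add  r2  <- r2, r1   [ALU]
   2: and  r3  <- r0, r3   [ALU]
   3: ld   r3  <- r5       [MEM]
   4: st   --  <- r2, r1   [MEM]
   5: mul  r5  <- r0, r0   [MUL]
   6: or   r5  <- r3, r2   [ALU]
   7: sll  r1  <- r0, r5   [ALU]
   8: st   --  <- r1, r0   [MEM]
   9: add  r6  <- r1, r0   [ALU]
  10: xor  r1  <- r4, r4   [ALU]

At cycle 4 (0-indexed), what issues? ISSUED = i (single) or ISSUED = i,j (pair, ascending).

ISSUED = 6

c0: i0&i1 ld.MEM;add.ALU  pair
c1: i2 and.ALU  WAW r3
c2: i3 ld.MEM  no-port MEM/MEM
c3: i4&i5 st.MEM;mul.MUL  pair
c4: i6 or.ALU  RAW r5
c5: i7 sll.ALU  RAW r1
c6: i8&i9 st.MEM;add.ALU  pair
c7: i10 xor.ALU  tail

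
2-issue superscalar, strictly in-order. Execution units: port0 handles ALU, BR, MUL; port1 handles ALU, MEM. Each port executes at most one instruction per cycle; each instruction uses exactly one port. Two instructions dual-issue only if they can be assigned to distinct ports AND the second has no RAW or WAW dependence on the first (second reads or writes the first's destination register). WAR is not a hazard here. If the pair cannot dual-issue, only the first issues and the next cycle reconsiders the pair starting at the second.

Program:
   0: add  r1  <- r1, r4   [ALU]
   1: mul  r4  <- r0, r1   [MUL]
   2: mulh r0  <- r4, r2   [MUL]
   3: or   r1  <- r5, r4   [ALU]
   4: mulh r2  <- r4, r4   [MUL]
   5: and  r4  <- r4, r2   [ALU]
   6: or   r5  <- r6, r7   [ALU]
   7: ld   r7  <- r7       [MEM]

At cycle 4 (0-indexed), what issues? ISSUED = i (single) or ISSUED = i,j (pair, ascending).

ISSUED = 5,6

#0 head=0: add i0 RAW r1
#1 head=1: mul i1 no-port MUL/MUL
#2 head=2: mulh/or i2+i3 pair
#3 head=4: mulh i4 RAW r2
#4 head=5: and/or i5+i6 pair
#5 head=7: ld i7 tail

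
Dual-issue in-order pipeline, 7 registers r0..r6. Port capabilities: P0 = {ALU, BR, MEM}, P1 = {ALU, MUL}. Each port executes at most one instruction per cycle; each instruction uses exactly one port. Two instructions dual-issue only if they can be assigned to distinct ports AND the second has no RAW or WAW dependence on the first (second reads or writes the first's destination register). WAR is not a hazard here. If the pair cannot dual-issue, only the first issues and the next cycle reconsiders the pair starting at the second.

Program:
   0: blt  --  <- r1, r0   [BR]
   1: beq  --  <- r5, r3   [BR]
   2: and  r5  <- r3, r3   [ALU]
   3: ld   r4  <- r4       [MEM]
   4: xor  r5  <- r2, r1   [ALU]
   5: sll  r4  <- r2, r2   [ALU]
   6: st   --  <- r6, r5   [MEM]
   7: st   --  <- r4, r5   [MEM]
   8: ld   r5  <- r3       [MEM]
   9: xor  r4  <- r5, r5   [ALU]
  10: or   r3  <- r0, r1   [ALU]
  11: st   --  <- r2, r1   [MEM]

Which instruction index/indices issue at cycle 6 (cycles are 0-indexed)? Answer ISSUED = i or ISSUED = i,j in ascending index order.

[0] i0  blt  -- no-port BR/BR
[1] i1+i2  beq;and  -- dual
[2] i3+i4  ld;xor  -- dual
[3] i5+i6  sll;st  -- dual
[4] i7  st  -- no-port MEM/MEM
[5] i8  ld  -- RAW r5
[6] i9+i10  xor;or  -- dual
[7] i11  st  -- tail

ISSUED = 9,10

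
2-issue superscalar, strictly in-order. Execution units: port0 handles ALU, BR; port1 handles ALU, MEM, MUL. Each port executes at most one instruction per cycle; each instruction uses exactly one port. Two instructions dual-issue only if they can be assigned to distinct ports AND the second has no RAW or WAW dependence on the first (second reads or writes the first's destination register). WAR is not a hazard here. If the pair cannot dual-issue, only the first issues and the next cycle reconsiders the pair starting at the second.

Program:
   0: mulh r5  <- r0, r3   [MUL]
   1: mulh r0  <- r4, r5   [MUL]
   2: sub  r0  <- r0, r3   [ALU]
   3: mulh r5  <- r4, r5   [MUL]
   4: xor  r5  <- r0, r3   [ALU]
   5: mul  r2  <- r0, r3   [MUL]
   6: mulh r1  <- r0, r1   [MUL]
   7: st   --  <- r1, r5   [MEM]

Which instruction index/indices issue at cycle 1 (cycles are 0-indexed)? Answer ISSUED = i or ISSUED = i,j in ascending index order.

0. mulh.MUL @i0  | no-port MUL/MUL
1. mulh.MUL @i1  | RAW+WAW r0
2. sub.ALU+mulh.MUL @i2&i3  | pair
3. xor.ALU+mul.MUL @i4&i5  | pair
4. mulh.MUL @i6  | no-port MUL/MEM
5. st.MEM @i7  | tail

ISSUED = 1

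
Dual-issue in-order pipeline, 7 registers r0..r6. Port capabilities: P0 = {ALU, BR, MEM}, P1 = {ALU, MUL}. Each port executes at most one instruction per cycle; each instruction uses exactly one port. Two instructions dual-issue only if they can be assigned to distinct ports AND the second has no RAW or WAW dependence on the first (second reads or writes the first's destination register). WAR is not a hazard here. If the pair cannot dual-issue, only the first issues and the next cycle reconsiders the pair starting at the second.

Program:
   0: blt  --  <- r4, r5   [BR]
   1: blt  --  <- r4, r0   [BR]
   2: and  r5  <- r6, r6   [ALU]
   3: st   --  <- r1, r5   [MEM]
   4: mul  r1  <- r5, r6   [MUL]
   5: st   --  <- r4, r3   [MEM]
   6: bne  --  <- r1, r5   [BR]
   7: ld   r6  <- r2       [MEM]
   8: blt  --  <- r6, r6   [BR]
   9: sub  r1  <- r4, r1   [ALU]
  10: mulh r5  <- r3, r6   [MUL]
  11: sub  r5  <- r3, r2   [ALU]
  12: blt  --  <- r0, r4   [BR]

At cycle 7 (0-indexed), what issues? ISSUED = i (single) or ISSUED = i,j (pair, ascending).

c0: i0 blt.BR  no-port BR/BR
c1: i1&i2 blt.BR;and.ALU  dual
c2: i3&i4 st.MEM;mul.MUL  dual
c3: i5 st.MEM  no-port MEM/BR
c4: i6 bne.BR  no-port BR/MEM
c5: i7 ld.MEM  no-port MEM/BR
c6: i8&i9 blt.BR;sub.ALU  dual
c7: i10 mulh.MUL  WAW r5
c8: i11&i12 sub.ALU;blt.BR  dual

ISSUED = 10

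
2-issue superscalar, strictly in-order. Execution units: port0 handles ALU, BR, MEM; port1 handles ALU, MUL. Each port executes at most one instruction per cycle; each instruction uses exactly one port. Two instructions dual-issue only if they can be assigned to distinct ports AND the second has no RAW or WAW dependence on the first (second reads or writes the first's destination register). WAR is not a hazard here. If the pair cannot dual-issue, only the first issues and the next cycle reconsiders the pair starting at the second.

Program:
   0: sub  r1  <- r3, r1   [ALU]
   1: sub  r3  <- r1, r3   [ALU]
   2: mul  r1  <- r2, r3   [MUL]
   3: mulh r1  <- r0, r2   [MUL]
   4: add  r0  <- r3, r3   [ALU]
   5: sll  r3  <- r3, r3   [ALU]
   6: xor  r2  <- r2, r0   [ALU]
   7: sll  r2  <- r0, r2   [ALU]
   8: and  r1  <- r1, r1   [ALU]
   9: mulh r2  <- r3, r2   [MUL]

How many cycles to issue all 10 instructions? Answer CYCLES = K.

CYCLES = 7

0. sub @i0  | RAW r1
1. sub @i1  | RAW r3
2. mul @i2  | no-port MUL/MUL
3. mulh+add @i3/i4  | pair
4. sll+xor @i5/i6  | pair
5. sll+and @i7/i8  | pair
6. mulh @i9  | tail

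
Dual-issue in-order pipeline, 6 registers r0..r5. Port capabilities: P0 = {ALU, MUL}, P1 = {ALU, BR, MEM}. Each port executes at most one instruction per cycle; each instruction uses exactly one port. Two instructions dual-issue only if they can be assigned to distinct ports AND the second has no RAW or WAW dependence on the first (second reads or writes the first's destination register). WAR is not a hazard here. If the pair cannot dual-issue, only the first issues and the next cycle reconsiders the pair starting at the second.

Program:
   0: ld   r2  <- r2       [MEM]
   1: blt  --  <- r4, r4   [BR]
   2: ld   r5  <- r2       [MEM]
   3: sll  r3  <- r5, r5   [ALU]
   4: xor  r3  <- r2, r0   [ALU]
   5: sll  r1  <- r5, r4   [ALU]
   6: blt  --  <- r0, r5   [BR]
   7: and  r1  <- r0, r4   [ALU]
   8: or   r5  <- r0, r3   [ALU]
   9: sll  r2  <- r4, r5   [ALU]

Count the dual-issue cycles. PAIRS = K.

PAIRS = 2

#0 head=0: ld.MEM i0 no-port MEM/BR
#1 head=1: blt.BR i1 no-port BR/MEM
#2 head=2: ld.MEM i2 RAW r5
#3 head=3: sll.ALU i3 WAW r3
#4 head=4: xor.ALU sll.ALU i4&i5 dual
#5 head=6: blt.BR and.ALU i6&i7 dual
#6 head=8: or.ALU i8 RAW r5
#7 head=9: sll.ALU i9 tail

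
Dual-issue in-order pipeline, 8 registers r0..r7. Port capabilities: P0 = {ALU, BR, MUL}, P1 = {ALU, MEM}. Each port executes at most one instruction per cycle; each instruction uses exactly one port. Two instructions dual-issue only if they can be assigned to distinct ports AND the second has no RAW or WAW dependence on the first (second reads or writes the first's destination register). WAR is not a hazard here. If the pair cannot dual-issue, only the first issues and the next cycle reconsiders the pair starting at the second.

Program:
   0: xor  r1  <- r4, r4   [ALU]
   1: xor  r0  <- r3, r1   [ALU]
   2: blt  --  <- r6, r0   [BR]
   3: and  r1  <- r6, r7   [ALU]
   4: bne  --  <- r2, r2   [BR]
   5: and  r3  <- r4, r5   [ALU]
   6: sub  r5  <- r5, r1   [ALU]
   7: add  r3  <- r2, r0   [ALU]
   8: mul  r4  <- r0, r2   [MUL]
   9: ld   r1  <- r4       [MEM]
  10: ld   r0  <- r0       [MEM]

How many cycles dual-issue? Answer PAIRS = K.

0. xor.ALU @i0  | RAW r1
1. xor.ALU @i1  | RAW r0
2. blt.BR+and.ALU @i2&i3  | 2-wide
3. bne.BR+and.ALU @i4&i5  | 2-wide
4. sub.ALU+add.ALU @i6&i7  | 2-wide
5. mul.MUL @i8  | RAW r4
6. ld.MEM @i9  | no-port MEM/MEM
7. ld.MEM @i10  | tail

PAIRS = 3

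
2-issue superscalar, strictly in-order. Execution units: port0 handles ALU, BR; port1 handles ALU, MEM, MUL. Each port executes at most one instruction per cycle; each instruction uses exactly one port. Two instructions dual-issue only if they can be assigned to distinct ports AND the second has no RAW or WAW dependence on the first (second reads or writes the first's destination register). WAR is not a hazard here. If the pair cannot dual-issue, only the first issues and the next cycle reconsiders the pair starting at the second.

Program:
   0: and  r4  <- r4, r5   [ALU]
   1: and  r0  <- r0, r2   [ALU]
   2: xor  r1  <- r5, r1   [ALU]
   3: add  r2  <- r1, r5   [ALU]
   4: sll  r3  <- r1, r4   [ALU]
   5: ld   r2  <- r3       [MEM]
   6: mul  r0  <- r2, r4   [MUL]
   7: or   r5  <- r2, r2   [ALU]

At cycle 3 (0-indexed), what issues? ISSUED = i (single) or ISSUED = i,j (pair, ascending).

ISSUED = 5

c0: i0,i1 and;and  dual
c1: i2 xor  RAW r1
c2: i3,i4 add;sll  dual
c3: i5 ld  no-port MEM/MUL
c4: i6,i7 mul;or  dual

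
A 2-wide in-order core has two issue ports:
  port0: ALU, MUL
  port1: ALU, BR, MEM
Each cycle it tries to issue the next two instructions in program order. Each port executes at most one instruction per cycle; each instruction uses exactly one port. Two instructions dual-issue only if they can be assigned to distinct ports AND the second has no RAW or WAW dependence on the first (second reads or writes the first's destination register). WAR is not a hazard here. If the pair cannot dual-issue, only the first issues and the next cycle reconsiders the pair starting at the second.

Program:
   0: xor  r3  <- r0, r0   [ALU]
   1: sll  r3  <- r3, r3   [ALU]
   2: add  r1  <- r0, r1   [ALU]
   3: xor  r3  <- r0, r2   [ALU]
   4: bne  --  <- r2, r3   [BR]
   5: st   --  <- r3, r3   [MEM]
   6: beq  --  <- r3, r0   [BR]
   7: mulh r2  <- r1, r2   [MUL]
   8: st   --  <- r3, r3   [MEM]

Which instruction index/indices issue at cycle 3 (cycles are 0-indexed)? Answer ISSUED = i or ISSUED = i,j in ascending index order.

ISSUED = 4

#0 head=0: xor.ALU i0 RAW+WAW r3
#1 head=1: sll.ALU;add.ALU i1+i2 pair
#2 head=3: xor.ALU i3 RAW r3
#3 head=4: bne.BR i4 no-port BR/MEM
#4 head=5: st.MEM i5 no-port MEM/BR
#5 head=6: beq.BR;mulh.MUL i6+i7 pair
#6 head=8: st.MEM i8 tail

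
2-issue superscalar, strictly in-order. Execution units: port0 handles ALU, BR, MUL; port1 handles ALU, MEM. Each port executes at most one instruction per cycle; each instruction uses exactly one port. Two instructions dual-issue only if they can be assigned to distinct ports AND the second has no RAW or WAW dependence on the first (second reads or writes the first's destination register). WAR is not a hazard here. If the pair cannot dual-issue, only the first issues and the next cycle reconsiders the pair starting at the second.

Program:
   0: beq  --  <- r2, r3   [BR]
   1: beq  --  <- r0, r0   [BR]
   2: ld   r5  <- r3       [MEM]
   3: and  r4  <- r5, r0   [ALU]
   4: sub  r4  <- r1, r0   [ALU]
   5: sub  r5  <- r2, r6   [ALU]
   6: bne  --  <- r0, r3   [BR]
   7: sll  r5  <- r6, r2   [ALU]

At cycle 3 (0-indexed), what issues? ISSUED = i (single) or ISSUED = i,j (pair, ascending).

[0] i0  beq.BR  -- no-port BR/BR
[1] i1+i2  beq.BR+ld.MEM  -- 2-wide
[2] i3  and.ALU  -- WAW r4
[3] i4+i5  sub.ALU+sub.ALU  -- 2-wide
[4] i6+i7  bne.BR+sll.ALU  -- 2-wide

ISSUED = 4,5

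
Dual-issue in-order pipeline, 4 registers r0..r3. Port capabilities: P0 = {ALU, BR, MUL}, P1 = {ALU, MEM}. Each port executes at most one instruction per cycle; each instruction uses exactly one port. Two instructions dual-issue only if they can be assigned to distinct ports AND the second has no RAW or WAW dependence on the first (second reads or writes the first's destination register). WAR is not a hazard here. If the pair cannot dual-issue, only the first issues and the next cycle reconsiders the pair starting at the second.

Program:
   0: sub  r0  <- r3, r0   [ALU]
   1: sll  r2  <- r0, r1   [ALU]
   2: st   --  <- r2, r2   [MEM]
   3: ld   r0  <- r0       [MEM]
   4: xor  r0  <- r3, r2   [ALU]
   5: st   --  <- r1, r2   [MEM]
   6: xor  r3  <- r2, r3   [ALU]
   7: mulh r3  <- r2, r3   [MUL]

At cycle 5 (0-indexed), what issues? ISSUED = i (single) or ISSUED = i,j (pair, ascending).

c0: i0 sub  RAW r0
c1: i1 sll  RAW r2
c2: i2 st  no-port MEM/MEM
c3: i3 ld  WAW r0
c4: i4&i5 xor/st  2-wide
c5: i6 xor  RAW+WAW r3
c6: i7 mulh  tail

ISSUED = 6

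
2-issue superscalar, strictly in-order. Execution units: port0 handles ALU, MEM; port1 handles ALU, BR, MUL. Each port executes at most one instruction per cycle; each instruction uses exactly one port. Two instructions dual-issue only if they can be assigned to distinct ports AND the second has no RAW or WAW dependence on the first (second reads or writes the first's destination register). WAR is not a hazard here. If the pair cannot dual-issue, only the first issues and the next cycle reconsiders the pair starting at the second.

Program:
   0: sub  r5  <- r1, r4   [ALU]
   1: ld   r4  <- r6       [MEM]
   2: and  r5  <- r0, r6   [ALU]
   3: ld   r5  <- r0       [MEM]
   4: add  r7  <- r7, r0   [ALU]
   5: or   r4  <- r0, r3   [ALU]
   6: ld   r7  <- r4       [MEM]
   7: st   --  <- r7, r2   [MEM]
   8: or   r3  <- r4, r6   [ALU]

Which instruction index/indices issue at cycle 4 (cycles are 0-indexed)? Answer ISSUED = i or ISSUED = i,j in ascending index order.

c0: i0&i1 sub.ALU+ld.MEM  pair
c1: i2 and.ALU  WAW r5
c2: i3&i4 ld.MEM+add.ALU  pair
c3: i5 or.ALU  RAW r4
c4: i6 ld.MEM  no-port MEM/MEM
c5: i7&i8 st.MEM+or.ALU  pair

ISSUED = 6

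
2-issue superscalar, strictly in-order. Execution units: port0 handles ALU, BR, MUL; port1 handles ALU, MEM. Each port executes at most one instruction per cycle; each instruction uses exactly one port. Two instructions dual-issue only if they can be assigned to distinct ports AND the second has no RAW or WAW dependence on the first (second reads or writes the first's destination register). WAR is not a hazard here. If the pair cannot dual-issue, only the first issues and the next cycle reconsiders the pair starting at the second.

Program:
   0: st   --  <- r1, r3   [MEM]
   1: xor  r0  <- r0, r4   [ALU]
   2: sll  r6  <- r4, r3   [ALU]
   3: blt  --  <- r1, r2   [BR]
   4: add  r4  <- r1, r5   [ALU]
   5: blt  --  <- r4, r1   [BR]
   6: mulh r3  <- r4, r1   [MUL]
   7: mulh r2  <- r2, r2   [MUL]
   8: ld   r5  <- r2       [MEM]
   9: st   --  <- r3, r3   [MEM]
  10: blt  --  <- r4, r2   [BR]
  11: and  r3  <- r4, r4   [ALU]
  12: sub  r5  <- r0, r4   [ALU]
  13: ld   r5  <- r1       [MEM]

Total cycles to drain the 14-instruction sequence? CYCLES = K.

CYCLES = 10

#0 head=0: st/xor i0&i1 pair
#1 head=2: sll/blt i2&i3 pair
#2 head=4: add i4 RAW r4
#3 head=5: blt i5 no-port BR/MUL
#4 head=6: mulh i6 no-port MUL/MUL
#5 head=7: mulh i7 RAW r2
#6 head=8: ld i8 no-port MEM/MEM
#7 head=9: st/blt i9&i10 pair
#8 head=11: and/sub i11&i12 pair
#9 head=13: ld i13 tail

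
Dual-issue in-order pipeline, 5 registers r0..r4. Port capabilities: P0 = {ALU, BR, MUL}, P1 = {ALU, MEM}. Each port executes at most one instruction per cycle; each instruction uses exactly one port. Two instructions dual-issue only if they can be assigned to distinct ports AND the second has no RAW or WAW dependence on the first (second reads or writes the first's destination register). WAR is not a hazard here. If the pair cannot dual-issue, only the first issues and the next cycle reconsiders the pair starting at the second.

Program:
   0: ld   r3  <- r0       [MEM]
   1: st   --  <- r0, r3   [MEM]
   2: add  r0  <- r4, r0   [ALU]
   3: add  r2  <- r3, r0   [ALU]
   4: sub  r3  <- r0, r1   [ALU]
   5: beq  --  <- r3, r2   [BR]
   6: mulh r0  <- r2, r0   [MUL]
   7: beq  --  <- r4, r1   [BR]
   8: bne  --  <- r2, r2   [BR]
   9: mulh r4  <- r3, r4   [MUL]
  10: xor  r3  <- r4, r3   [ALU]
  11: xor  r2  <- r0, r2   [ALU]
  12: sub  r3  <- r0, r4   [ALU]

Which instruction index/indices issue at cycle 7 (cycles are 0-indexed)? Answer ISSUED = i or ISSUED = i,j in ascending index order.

ISSUED = 9

  cy0 -> i0 (ld) no-port MEM/MEM
  cy1 -> i1,i2 (st+add) pair
  cy2 -> i3,i4 (add+sub) pair
  cy3 -> i5 (beq) no-port BR/MUL
  cy4 -> i6 (mulh) no-port MUL/BR
  cy5 -> i7 (beq) no-port BR/BR
  cy6 -> i8 (bne) no-port BR/MUL
  cy7 -> i9 (mulh) RAW r4
  cy8 -> i10,i11 (xor+xor) pair
  cy9 -> i12 (sub) tail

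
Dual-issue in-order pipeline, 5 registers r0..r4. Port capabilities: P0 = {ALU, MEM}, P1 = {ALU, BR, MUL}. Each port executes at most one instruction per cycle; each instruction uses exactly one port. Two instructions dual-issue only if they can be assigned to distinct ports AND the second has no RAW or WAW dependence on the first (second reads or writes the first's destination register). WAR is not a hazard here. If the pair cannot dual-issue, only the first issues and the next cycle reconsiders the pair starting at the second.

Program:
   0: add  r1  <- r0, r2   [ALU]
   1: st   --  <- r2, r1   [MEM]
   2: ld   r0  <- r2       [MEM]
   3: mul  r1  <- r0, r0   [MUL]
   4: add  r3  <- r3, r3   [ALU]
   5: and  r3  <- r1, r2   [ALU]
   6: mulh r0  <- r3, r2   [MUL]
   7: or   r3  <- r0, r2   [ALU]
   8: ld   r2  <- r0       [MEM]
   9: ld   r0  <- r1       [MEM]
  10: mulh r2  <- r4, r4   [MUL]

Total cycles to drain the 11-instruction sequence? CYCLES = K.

CYCLES = 8

0. add @i0  | RAW r1
1. st @i1  | no-port MEM/MEM
2. ld @i2  | RAW r0
3. mul;add @i3/i4  | 2-wide
4. and @i5  | RAW r3
5. mulh @i6  | RAW r0
6. or;ld @i7/i8  | 2-wide
7. ld;mulh @i9/i10  | 2-wide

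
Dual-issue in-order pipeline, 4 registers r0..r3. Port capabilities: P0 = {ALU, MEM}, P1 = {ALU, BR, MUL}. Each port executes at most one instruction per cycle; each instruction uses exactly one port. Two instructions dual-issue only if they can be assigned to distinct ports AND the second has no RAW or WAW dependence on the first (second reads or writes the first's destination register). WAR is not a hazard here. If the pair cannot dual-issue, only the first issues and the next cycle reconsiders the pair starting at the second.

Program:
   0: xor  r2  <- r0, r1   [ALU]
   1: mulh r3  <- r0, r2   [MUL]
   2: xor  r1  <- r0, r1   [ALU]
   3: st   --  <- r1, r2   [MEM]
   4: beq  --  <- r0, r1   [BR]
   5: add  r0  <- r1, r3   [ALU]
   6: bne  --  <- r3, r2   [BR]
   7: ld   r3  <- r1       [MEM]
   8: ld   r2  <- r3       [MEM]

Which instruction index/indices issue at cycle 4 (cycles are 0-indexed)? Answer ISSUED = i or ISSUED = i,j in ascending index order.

ISSUED = 7

c0: i0 xor.ALU  RAW r2
c1: i1+i2 mulh.MUL+xor.ALU  2-wide
c2: i3+i4 st.MEM+beq.BR  2-wide
c3: i5+i6 add.ALU+bne.BR  2-wide
c4: i7 ld.MEM  no-port MEM/MEM
c5: i8 ld.MEM  tail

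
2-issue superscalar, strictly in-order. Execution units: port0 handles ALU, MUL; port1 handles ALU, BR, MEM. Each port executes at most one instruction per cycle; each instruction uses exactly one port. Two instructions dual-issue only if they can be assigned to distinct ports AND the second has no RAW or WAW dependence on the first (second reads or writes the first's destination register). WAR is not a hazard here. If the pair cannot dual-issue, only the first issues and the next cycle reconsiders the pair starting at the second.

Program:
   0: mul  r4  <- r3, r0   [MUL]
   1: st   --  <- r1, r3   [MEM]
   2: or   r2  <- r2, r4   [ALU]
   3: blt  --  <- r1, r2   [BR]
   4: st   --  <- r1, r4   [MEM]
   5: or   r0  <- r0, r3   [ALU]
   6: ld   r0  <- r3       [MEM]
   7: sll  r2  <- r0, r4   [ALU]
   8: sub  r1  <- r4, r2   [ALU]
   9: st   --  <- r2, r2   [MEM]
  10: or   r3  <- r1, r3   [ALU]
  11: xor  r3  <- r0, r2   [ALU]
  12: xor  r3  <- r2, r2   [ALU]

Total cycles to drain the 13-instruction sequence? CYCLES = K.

#0 head=0: mul/st i0&i1 dual
#1 head=2: or i2 RAW r2
#2 head=3: blt i3 no-port BR/MEM
#3 head=4: st/or i4&i5 dual
#4 head=6: ld i6 RAW r0
#5 head=7: sll i7 RAW r2
#6 head=8: sub/st i8&i9 dual
#7 head=10: or i10 WAW r3
#8 head=11: xor i11 WAW r3
#9 head=12: xor i12 tail

CYCLES = 10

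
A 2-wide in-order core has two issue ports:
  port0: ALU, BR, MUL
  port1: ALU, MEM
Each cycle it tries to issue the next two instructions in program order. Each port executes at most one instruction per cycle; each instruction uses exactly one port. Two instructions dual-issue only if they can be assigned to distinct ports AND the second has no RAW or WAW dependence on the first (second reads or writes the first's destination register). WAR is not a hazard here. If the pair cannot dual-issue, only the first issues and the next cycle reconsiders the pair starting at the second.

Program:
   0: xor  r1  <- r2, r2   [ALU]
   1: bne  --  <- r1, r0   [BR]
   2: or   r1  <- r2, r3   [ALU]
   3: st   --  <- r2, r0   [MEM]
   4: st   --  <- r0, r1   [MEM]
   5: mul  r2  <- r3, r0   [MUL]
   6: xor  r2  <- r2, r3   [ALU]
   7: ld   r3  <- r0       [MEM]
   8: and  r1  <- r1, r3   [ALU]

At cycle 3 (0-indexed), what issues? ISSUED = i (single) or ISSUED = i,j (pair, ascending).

ISSUED = 4,5

[0] i0  xor.ALU  -- RAW r1
[1] i1/i2  bne.BR+or.ALU  -- 2-wide
[2] i3  st.MEM  -- no-port MEM/MEM
[3] i4/i5  st.MEM+mul.MUL  -- 2-wide
[4] i6/i7  xor.ALU+ld.MEM  -- 2-wide
[5] i8  and.ALU  -- tail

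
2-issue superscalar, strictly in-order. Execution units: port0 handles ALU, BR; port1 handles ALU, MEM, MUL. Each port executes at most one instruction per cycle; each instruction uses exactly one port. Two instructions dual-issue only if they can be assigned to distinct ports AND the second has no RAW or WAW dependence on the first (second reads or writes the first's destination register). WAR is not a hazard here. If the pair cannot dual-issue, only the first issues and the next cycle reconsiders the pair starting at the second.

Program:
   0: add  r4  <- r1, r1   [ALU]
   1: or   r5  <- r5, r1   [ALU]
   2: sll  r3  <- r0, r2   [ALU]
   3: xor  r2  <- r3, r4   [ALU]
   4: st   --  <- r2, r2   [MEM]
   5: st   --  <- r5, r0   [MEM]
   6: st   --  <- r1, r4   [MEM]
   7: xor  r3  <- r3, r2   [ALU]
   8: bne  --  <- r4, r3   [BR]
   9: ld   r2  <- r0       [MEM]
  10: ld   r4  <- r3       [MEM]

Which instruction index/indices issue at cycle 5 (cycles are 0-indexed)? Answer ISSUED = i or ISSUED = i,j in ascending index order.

ISSUED = 6,7

#0 head=0: add;or i0,i1 2-wide
#1 head=2: sll i2 RAW r3
#2 head=3: xor i3 RAW r2
#3 head=4: st i4 no-port MEM/MEM
#4 head=5: st i5 no-port MEM/MEM
#5 head=6: st;xor i6,i7 2-wide
#6 head=8: bne;ld i8,i9 2-wide
#7 head=10: ld i10 tail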